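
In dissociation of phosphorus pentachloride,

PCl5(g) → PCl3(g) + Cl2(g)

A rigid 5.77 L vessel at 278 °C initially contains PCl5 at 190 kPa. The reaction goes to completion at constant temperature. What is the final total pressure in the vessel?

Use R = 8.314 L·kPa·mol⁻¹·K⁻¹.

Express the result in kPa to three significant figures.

At constant T and V, P ∝ n(gas): 1 mol gas → 2 mol gas.
P_final = (2/1) × 190 = 380.0 kPa

380 kPa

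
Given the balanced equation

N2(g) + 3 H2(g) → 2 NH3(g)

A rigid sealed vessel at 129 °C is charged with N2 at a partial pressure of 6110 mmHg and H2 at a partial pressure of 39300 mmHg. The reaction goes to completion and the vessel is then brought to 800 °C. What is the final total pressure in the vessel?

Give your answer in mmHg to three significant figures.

Because the vessel is rigid and T is held at 129 °C, work the stoichiometry in partial pressures (P_i = n_iRT/V).
P(H2) required for 6110 mmHg of N2 = (3/1) × 6110 = 18330 mmHg; available 39300 mmHg, so N2 is limiting.
P(H2) remaining = 39300 − (3/1) × 6110 = 20970 mmHg
P(gaseous products) = (2)/1 × 6110 = 12220 mmHg
P_total at 129 °C = 20970 + 12220 = 33190 mmHg
Scaling to 800 °C: P = 33190 × 1073.15/402.15 = 88570 mmHg

88600 mmHg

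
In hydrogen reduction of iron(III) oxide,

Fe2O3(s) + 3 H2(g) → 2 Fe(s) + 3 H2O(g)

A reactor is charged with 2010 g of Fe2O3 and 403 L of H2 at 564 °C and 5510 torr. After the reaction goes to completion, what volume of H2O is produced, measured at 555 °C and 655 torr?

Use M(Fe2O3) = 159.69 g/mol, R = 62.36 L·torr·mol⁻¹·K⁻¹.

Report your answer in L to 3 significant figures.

2980 L

n(Fe2O3) = 2010 / 159.69 = 12.59 mol
n(H2) = PV/RT = (5510 × 403) / (62.36 × 837.15) = 42.54 mol
For 12.59 mol Fe2O3, stoichiometry requires (3/1) × 12.59 = 37.77 mol H2; 42.54 mol is available, so Fe2O3 is limiting.
n(H2O) = (3/1) × 12.59 = 37.77 mol
V(H2O) = nRT/P = 37.77 × 62.36 × 828.15 / 655 = 2978 L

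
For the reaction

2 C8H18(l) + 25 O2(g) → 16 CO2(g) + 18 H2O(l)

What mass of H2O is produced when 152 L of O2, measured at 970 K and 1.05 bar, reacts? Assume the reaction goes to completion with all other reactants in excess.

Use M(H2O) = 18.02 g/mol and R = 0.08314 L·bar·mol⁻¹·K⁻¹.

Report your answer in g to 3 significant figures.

25.7 g

n(O2) = PV/RT = (1.05 × 152) / (0.08314 × 970) = 1.979 mol
n(H2O) = (18/25) × 1.979 = 1.425 mol
m(H2O) = 1.425 × 18.02 = 25.68 g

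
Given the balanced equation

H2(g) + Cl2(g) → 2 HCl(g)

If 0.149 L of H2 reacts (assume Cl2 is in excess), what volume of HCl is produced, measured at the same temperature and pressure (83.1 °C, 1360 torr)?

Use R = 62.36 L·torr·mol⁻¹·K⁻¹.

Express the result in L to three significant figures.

0.298 L

At constant T and P, gas volumes are in the mole ratio: V(HCl) = (2/1) × 0.149 = 0.2980 L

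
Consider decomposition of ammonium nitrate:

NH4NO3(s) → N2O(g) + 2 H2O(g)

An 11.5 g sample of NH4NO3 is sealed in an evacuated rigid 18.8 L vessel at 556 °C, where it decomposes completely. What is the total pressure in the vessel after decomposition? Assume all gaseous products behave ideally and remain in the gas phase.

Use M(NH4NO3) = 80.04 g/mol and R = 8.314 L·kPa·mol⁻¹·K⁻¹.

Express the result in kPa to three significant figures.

158 kPa

n(NH4NO3) = 11.5 / 80.04 = 0.1437 mol
n(gas produced) = (3/1) × 0.1437 = 0.4311 mol
P = nRT/V = 0.4311 × 8.314 × 829.15 / 18.8 = 158.1 kPa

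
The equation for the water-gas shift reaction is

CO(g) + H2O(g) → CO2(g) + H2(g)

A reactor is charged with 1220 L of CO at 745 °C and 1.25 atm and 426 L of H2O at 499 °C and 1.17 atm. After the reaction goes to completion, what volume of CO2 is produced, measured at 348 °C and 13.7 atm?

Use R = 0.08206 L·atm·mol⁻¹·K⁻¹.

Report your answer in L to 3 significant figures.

n(CO) = PV/RT = (1.25 × 1220) / (0.08206 × 1018.15) = 18.25 mol
n(H2O) = PV/RT = (1.17 × 426) / (0.08206 × 772.15) = 7.866 mol
For 18.25 mol CO, stoichiometry requires (1/1) × 18.25 = 18.25 mol H2O; 7.866 mol is available, so H2O is limiting.
n(CO2) = (1/1) × 7.866 = 7.866 mol
V(CO2) = nRT/P = 7.866 × 0.08206 × 621.15 / 13.7 = 29.27 L

29.3 L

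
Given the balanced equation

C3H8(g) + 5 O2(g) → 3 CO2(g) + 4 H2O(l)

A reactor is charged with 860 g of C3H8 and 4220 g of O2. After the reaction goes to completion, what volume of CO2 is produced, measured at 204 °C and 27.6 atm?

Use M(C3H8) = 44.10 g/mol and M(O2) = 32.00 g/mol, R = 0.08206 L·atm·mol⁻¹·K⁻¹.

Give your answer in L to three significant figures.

83.0 L

n(C3H8) = 860 / 44.10 = 19.50 mol
n(O2) = 4220 / 32.00 = 131.9 mol
For 19.50 mol C3H8, stoichiometry requires (5/1) × 19.50 = 97.50 mol O2; 131.9 mol is available, so C3H8 is limiting.
n(CO2) = (3/1) × 19.50 = 58.50 mol
V(CO2) = nRT/P = 58.50 × 0.08206 × 477.15 / 27.6 = 82.99 L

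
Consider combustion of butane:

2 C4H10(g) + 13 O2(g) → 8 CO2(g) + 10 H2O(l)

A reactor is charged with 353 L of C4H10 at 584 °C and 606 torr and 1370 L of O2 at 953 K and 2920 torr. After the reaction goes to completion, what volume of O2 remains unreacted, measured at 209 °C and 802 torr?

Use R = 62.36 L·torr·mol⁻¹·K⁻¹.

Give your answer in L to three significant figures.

1550 L

n(C4H10) = PV/RT = (606 × 353) / (62.36 × 857.15) = 4.002 mol
n(O2) = PV/RT = (2920 × 1370) / (62.36 × 953) = 67.31 mol
For 4.002 mol C4H10, stoichiometry requires (13/2) × 4.002 = 26.01 mol O2; 67.31 mol is available, so C4H10 is limiting.
n(O2) consumed = (13/2) × 4.002 = 26.01 mol; remaining = 67.31 − 26.01 = 41.30 mol
V(O2) = nRT/P = 41.30 × 62.36 × 482.15 / 802 = 1548 L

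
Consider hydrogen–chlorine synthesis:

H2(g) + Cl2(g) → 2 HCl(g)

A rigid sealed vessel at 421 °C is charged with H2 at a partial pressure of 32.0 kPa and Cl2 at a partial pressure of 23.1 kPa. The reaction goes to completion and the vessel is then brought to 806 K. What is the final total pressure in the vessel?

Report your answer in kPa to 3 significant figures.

With V and T fixed, P_i ∝ n_i, so the mole ratios apply directly to partial pressures at 421 °C.
P(Cl2) required for 32.0 kPa of H2 = (1/1) × 32.0 = 32.00 kPa; available 23.1 kPa, so Cl2 is limiting.
P(H2) remaining = 32.0 − (1/1) × 23.1 = 8.900 kPa
P(gaseous products) = (2)/1 × 23.1 = 46.20 kPa
P_total at 421 °C = 8.900 + 46.20 = 55.10 kPa
Scaling to 806 K: P = 55.10 × 806/694.15 = 63.98 kPa

64.0 kPa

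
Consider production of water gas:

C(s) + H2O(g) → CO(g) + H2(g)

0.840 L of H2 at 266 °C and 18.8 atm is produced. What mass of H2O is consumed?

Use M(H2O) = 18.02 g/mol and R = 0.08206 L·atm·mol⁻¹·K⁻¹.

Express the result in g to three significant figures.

n(H2) = PV/RT = (18.8 × 0.840) / (0.08206 × 539.15) = 0.3569 mol
n(H2O) = (1/1) × 0.3569 = 0.3569 mol
m(H2O) = 0.3569 × 18.02 = 6.431 g

6.43 g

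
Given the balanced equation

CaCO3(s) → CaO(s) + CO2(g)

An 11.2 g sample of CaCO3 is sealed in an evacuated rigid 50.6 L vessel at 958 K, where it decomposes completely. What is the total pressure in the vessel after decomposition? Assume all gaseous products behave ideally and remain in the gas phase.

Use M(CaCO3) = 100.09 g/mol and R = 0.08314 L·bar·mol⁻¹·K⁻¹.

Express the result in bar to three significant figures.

n(CaCO3) = 11.2 / 100.09 = 0.1119 mol
n(gas produced) = (1/1) × 0.1119 = 0.1119 mol
P = nRT/V = 0.1119 × 0.08314 × 958 / 50.6 = 0.1761 bar

0.176 bar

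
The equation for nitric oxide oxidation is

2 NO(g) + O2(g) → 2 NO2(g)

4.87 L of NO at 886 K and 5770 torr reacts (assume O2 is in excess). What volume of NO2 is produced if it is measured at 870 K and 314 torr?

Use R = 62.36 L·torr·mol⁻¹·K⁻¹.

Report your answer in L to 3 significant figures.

n(NO) = PV/RT = (5770 × 4.87) / (62.36 × 886) = 0.5086 mol
n(NO2) = (2/2) × 0.5086 = 0.5086 mol
V = nRT/P = 0.5086 × 62.36 × 870 / 314 = 87.88 L

87.9 L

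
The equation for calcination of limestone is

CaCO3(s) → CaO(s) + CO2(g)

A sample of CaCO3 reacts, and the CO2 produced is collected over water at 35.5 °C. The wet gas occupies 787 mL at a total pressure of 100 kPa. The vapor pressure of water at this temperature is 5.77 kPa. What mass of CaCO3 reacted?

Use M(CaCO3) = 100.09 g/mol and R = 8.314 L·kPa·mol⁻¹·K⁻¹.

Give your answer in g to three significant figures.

2.89 g

P(CO2) = 100 − 5.77 = 94.23 kPa
n(CO2) = PV/RT = (94.23 × 0.7870) / (8.314 × 308.65) = 0.02890 mol
n(CaCO3) = (1/1) × 0.02890 = 0.02890 mol
m(CaCO3) = 0.02890 × 100.09 = 2.893 g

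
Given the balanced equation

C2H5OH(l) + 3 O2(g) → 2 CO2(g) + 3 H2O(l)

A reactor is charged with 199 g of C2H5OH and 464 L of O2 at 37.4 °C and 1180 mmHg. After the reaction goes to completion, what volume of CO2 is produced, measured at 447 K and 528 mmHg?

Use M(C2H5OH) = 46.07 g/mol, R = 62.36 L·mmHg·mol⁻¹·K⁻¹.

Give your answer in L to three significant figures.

456 L

n(C2H5OH) = 199 / 46.07 = 4.320 mol
n(O2) = PV/RT = (1180 × 464) / (62.36 × 310.55) = 28.27 mol
For 4.320 mol C2H5OH, stoichiometry requires (3/1) × 4.320 = 12.96 mol O2; 28.27 mol is available, so C2H5OH is limiting.
n(CO2) = (2/1) × 4.320 = 8.640 mol
V(CO2) = nRT/P = 8.640 × 62.36 × 447 / 528 = 456.1 L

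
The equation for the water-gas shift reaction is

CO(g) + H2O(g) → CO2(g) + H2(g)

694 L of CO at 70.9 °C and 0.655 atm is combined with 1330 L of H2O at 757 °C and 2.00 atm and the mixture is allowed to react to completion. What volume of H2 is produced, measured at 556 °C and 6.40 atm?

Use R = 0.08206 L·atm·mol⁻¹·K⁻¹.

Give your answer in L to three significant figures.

n(CO) = PV/RT = (0.655 × 694) / (0.08206 × 344.05) = 16.10 mol
n(H2O) = PV/RT = (2.00 × 1330) / (0.08206 × 1030.15) = 31.47 mol
For 16.10 mol CO, stoichiometry requires (1/1) × 16.10 = 16.10 mol H2O; 31.47 mol is available, so CO is limiting.
n(H2) = (1/1) × 16.10 = 16.10 mol
V(H2) = nRT/P = 16.10 × 0.08206 × 829.15 / 6.40 = 171.2 L

171 L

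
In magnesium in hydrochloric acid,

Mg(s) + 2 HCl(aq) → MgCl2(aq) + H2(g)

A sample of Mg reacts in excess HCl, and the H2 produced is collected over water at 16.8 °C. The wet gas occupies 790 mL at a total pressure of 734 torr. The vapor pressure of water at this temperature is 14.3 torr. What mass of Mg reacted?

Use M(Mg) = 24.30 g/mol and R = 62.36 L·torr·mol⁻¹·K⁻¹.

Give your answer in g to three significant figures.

P(H2) = 734 − 14.3 = 719.7 torr
n(H2) = PV/RT = (719.7 × 0.7900) / (62.36 × 289.95) = 0.03144 mol
n(Mg) = (1/1) × 0.03144 = 0.03144 mol
m(Mg) = 0.03144 × 24.30 = 0.7640 g

0.764 g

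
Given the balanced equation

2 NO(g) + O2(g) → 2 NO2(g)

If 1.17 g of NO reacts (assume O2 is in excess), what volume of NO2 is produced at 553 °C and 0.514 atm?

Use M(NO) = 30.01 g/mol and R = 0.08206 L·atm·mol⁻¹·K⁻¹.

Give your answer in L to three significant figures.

5.14 L

n(NO) = 1.170 / 30.01 = 0.03899 mol
n(NO2) = (2/2) × 0.03899 = 0.03899 mol
V = nRT/P = 0.03899 × 0.08206 × 826.15 / 0.514 = 5.143 L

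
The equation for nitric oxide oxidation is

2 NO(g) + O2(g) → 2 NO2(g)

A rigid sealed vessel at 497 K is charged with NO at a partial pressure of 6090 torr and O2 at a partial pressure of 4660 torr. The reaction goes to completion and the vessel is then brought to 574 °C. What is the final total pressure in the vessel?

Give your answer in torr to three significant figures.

With V and T fixed, P_i ∝ n_i, so the mole ratios apply directly to partial pressures at 497 K.
P(O2) required for 6090 torr of NO = (1/2) × 6090 = 3045 torr; available 4660 torr, so NO is limiting.
P(O2) remaining = 4660 − (1/2) × 6090 = 1615 torr
P(gaseous products) = (2)/2 × 6090 = 6090 torr
P_total at 497 K = 1615 + 6090 = 7705 torr
Scaling to 574 °C: P = 7705 × 847.15/497 = 13130 torr

13100 torr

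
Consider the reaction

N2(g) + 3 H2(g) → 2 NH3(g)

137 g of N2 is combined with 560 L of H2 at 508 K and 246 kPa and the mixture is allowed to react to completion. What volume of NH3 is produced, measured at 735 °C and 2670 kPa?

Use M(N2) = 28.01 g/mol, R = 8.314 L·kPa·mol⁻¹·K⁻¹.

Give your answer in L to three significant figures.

n(N2) = 137 / 28.01 = 4.891 mol
n(H2) = PV/RT = (246 × 560) / (8.314 × 508) = 32.62 mol
For 4.891 mol N2, stoichiometry requires (3/1) × 4.891 = 14.67 mol H2; 32.62 mol is available, so N2 is limiting.
n(NH3) = (2/1) × 4.891 = 9.782 mol
V(NH3) = nRT/P = 9.782 × 8.314 × 1008.15 / 2670 = 30.71 L

30.7 L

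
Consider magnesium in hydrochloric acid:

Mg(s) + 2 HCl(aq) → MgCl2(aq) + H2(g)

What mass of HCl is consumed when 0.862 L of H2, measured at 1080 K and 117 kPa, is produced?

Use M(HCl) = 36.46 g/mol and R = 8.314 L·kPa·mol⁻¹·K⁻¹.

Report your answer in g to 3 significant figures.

n(H2) = PV/RT = (117 × 0.862) / (8.314 × 1080) = 0.01123 mol
n(HCl) = (2/1) × 0.01123 = 0.02246 mol
m(HCl) = 0.02246 × 36.46 = 0.8189 g

0.819 g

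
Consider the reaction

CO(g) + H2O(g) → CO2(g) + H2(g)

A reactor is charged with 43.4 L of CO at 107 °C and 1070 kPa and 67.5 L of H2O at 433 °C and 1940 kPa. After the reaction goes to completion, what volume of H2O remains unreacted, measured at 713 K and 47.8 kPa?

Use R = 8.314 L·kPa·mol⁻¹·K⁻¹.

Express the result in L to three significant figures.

944 L

n(CO) = PV/RT = (1070 × 43.4) / (8.314 × 380.15) = 14.69 mol
n(H2O) = PV/RT = (1940 × 67.5) / (8.314 × 706.15) = 22.30 mol
For 14.69 mol CO, stoichiometry requires (1/1) × 14.69 = 14.69 mol H2O; 22.30 mol is available, so CO is limiting.
n(H2O) consumed = (1/1) × 14.69 = 14.69 mol; remaining = 22.30 − 14.69 = 7.610 mol
V(H2O) = nRT/P = 7.610 × 8.314 × 713 / 47.8 = 943.7 L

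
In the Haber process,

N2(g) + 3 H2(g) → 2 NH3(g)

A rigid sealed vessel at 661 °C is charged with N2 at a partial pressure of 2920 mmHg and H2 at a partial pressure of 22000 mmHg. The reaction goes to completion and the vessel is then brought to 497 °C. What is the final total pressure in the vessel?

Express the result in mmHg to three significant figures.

Because the vessel is rigid and T is held at 661 °C, work the stoichiometry in partial pressures (P_i = n_iRT/V).
P(H2) required for 2920 mmHg of N2 = (3/1) × 2920 = 8760 mmHg; available 22000 mmHg, so N2 is limiting.
P(H2) remaining = 22000 − (3/1) × 2920 = 13240 mmHg
P(gaseous products) = (2)/1 × 2920 = 5840 mmHg
P_total at 661 °C = 13240 + 5840 = 19080 mmHg
Scaling to 497 °C: P = 19080 × 770.15/934.15 = 15730 mmHg

15700 mmHg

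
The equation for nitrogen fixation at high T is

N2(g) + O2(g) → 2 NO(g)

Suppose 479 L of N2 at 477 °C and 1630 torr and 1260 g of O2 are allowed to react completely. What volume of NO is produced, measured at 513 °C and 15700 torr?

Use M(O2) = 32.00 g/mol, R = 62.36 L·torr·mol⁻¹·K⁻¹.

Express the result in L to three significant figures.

104 L

n(N2) = PV/RT = (1630 × 479) / (62.36 × 750.15) = 16.69 mol
n(O2) = 1260 / 32.00 = 39.38 mol
For 16.69 mol N2, stoichiometry requires (1/1) × 16.69 = 16.69 mol O2; 39.38 mol is available, so N2 is limiting.
n(NO) = (2/1) × 16.69 = 33.38 mol
V(NO) = nRT/P = 33.38 × 62.36 × 786.15 / 15700 = 104.2 L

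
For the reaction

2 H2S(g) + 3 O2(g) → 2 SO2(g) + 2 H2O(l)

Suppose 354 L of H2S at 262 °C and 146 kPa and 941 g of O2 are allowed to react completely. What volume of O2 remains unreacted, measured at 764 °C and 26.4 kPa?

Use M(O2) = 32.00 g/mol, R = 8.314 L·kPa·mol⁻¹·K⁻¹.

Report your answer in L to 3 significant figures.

3910 L

n(H2S) = PV/RT = (146 × 354) / (8.314 × 535.15) = 11.62 mol
n(O2) = 941 / 32.00 = 29.41 mol
For 11.62 mol H2S, stoichiometry requires (3/2) × 11.62 = 17.43 mol O2; 29.41 mol is available, so H2S is limiting.
n(O2) consumed = (3/2) × 11.62 = 17.43 mol; remaining = 29.41 − 17.43 = 11.98 mol
V(O2) = nRT/P = 11.98 × 8.314 × 1037.15 / 26.4 = 3913 L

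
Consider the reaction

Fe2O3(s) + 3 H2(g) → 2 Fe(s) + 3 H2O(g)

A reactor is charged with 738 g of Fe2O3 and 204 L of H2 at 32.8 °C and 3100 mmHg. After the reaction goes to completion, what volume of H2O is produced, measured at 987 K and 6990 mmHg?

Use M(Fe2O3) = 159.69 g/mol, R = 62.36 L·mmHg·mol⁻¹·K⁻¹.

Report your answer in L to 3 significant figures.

122 L

n(Fe2O3) = 738 / 159.69 = 4.621 mol
n(H2) = PV/RT = (3100 × 204) / (62.36 × 305.95) = 33.15 mol
For 4.621 mol Fe2O3, stoichiometry requires (3/1) × 4.621 = 13.86 mol H2; 33.15 mol is available, so Fe2O3 is limiting.
n(H2O) = (3/1) × 4.621 = 13.86 mol
V(H2O) = nRT/P = 13.86 × 62.36 × 987 / 6990 = 122.0 L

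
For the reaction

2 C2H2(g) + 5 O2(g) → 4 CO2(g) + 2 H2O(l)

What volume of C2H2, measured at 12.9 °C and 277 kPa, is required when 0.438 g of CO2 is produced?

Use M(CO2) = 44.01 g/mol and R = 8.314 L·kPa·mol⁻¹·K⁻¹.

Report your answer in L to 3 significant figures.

n(CO2) = 0.4380 / 44.01 = 0.009952 mol
n(C2H2) = (2/4) × 0.009952 = 0.004976 mol
V = nRT/P = 0.004976 × 8.314 × 286.05 / 277 = 0.04272 L

0.0427 L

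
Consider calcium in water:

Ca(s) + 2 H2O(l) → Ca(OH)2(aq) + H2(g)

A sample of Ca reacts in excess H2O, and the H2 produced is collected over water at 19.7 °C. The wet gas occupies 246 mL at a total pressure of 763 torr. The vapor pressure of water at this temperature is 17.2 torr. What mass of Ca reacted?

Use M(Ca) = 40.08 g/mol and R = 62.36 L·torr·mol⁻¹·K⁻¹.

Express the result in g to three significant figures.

0.403 g

P(H2) = 763 − 17.2 = 745.8 torr
n(H2) = PV/RT = (745.8 × 0.2460) / (62.36 × 292.85) = 0.01005 mol
n(Ca) = (1/1) × 0.01005 = 0.01005 mol
m(Ca) = 0.01005 × 40.08 = 0.4028 g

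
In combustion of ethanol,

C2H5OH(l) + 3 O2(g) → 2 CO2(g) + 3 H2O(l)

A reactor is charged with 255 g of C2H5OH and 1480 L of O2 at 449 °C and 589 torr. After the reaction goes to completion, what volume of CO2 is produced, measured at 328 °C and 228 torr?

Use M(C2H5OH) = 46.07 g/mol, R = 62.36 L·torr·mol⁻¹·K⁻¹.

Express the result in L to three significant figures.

1820 L

n(C2H5OH) = 255 / 46.07 = 5.535 mol
n(O2) = PV/RT = (589 × 1480) / (62.36 × 722.15) = 19.36 mol
For 5.535 mol C2H5OH, stoichiometry requires (3/1) × 5.535 = 16.61 mol O2; 19.36 mol is available, so C2H5OH is limiting.
n(CO2) = (2/1) × 5.535 = 11.07 mol
V(CO2) = nRT/P = 11.07 × 62.36 × 601.15 / 228 = 1820 L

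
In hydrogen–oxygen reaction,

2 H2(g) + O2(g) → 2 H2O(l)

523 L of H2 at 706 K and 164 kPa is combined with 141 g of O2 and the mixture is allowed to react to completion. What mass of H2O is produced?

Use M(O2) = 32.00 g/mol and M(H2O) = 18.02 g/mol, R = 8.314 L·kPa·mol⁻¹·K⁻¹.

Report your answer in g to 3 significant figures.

159 g

n(H2) = PV/RT = (164 × 523) / (8.314 × 706) = 14.61 mol
n(O2) = 141 / 32.00 = 4.406 mol
For 14.61 mol H2, stoichiometry requires (1/2) × 14.61 = 7.305 mol O2; 4.406 mol is available, so O2 is limiting.
n(H2O) = (2/1) × 4.406 = 8.812 mol
m(H2O) = 8.812 × 18.02 = 158.8 g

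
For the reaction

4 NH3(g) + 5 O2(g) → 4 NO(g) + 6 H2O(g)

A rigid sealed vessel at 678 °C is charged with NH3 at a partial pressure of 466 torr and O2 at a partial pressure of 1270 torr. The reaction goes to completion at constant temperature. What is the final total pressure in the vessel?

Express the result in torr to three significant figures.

1850 torr

With V and T fixed, P_i ∝ n_i, so the mole ratios apply directly to partial pressures at 678 °C.
P(O2) required for 466 torr of NH3 = (5/4) × 466 = 582.5 torr; available 1270 torr, so NH3 is limiting.
P(O2) remaining = 1270 − (5/4) × 466 = 687.5 torr
P(gaseous products) = (4+6)/4 × 466 = 1165 torr
P_total at 678 °C = 687.5 + 1165 = 1852 torr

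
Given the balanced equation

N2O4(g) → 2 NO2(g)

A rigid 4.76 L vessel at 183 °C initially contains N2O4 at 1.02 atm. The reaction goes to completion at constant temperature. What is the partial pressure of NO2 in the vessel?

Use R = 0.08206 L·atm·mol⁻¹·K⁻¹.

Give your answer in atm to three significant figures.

n(N2O4)₀ = PV/RT = (1.02 × 4.76) / (0.08206 × 456.15) = 0.1297 mol
n(NO2) = (2/1) × 0.1297 = 0.2594 mol
P(NO2) = nRT/V = 0.2594 × 0.08206 × 456.15 / 4.76 = 2.040 atm

2.04 atm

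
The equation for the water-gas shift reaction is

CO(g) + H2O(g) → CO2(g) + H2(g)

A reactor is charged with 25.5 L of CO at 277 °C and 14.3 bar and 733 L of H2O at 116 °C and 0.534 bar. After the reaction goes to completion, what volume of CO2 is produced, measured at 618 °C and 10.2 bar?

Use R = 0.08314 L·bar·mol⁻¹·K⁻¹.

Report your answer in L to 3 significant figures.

n(CO) = PV/RT = (14.3 × 25.5) / (0.08314 × 550.15) = 7.972 mol
n(H2O) = PV/RT = (0.534 × 733) / (0.08314 × 389.15) = 12.10 mol
For 7.972 mol CO, stoichiometry requires (1/1) × 7.972 = 7.972 mol H2O; 12.10 mol is available, so CO is limiting.
n(CO2) = (1/1) × 7.972 = 7.972 mol
V(CO2) = nRT/P = 7.972 × 0.08314 × 891.15 / 10.2 = 57.91 L

57.9 L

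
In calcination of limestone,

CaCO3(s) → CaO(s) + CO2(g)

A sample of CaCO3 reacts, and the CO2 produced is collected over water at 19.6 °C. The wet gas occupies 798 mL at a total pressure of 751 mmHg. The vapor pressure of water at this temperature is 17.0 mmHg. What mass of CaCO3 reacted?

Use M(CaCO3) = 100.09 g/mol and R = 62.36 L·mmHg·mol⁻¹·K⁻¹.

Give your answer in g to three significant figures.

P(CO2) = 751 − 17.0 = 734.0 mmHg
n(CO2) = PV/RT = (734.0 × 0.7980) / (62.36 × 292.75) = 0.03208 mol
n(CaCO3) = (1/1) × 0.03208 = 0.03208 mol
m(CaCO3) = 0.03208 × 100.09 = 3.211 g

3.21 g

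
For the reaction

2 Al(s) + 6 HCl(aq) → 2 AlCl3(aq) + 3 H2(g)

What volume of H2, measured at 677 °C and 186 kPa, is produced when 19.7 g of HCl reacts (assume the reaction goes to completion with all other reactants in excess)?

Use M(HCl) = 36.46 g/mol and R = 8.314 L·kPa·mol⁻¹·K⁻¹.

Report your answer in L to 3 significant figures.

11.5 L

n(HCl) = 19.70 / 36.46 = 0.5403 mol
n(H2) = (3/6) × 0.5403 = 0.2702 mol
V = nRT/P = 0.2702 × 8.314 × 950.15 / 186 = 11.48 L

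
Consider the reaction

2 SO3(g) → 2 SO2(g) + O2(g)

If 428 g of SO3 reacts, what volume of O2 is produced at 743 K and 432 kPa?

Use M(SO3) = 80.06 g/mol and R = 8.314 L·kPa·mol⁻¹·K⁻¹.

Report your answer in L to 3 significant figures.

n(SO3) = 428.0 / 80.06 = 5.346 mol
n(O2) = (1/2) × 5.346 = 2.673 mol
V = nRT/P = 2.673 × 8.314 × 743 / 432 = 38.22 L

38.2 L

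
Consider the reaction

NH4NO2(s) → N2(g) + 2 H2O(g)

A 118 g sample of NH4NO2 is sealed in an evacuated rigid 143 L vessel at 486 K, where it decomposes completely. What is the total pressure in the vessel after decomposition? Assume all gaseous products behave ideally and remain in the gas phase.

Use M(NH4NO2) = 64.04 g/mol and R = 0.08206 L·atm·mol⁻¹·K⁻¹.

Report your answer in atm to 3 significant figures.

n(NH4NO2) = 118 / 64.04 = 1.843 mol
n(gas produced) = (3/1) × 1.843 = 5.529 mol
P = nRT/V = 5.529 × 0.08206 × 486 / 143 = 1.542 atm

1.54 atm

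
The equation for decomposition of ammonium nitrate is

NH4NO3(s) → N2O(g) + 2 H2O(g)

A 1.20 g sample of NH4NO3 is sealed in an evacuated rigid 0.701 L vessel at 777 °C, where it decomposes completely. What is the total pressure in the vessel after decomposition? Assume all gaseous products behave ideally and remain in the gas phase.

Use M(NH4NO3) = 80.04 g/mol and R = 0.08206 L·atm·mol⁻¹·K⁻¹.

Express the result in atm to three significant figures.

5.53 atm

n(NH4NO3) = 1.20 / 80.04 = 0.01499 mol
n(gas produced) = (3/1) × 0.01499 = 0.04497 mol
P = nRT/V = 0.04497 × 0.08206 × 1050.15 / 0.701 = 5.528 atm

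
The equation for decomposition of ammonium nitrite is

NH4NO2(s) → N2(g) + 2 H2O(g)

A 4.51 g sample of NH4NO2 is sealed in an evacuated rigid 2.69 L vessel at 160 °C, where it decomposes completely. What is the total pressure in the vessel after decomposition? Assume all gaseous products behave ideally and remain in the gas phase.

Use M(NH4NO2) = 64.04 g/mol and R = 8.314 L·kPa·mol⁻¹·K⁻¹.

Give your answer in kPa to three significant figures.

283 kPa

n(NH4NO2) = 4.51 / 64.04 = 0.07042 mol
n(gas produced) = (3/1) × 0.07042 = 0.2113 mol
P = nRT/V = 0.2113 × 8.314 × 433.15 / 2.69 = 282.9 kPa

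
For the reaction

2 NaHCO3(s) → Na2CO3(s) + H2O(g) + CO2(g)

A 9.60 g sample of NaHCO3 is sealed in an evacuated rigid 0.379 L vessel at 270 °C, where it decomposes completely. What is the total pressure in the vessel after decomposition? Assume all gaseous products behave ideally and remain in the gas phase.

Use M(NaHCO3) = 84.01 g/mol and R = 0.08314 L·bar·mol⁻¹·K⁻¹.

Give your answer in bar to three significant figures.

13.6 bar

n(NaHCO3) = 9.60 / 84.01 = 0.1143 mol
n(gas produced) = (2/2) × 0.1143 = 0.1143 mol
P = nRT/V = 0.1143 × 0.08314 × 543.15 / 0.379 = 13.62 bar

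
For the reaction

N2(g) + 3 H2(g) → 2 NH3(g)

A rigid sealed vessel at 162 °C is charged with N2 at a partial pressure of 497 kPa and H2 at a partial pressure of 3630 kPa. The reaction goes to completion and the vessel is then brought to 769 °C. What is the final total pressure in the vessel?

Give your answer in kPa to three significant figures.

7500 kPa

With V and T fixed, P_i ∝ n_i, so the mole ratios apply directly to partial pressures at 162 °C.
P(H2) required for 497 kPa of N2 = (3/1) × 497 = 1491 kPa; available 3630 kPa, so N2 is limiting.
P(H2) remaining = 3630 − (3/1) × 497 = 2139 kPa
P(gaseous products) = (2)/1 × 497 = 994.0 kPa
P_total at 162 °C = 2139 + 994.0 = 3133 kPa
Scaling to 769 °C: P = 3133 × 1042.15/435.15 = 7503 kPa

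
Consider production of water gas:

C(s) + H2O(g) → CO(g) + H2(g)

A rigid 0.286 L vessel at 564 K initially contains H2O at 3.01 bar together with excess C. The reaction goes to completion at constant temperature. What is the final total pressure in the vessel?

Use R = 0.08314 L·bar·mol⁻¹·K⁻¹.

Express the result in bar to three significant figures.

At constant T and V, P ∝ n(gas): 1 mol gas → 2 mol gas.
P_final = (2/1) × 3.01 = 6.020 bar

6.02 bar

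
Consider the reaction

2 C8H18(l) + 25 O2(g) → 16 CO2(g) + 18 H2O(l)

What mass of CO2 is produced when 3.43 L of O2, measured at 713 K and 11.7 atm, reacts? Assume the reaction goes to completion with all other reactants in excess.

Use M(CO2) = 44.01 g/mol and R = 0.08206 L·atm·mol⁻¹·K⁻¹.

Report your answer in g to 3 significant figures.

n(O2) = PV/RT = (11.7 × 3.43) / (0.08206 × 713) = 0.6859 mol
n(CO2) = (16/25) × 0.6859 = 0.4390 mol
m(CO2) = 0.4390 × 44.01 = 19.32 g

19.3 g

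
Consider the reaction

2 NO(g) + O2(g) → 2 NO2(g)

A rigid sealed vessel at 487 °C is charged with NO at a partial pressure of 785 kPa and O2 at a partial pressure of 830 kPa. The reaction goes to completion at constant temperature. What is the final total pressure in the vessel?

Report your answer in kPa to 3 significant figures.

With V and T fixed, P_i ∝ n_i, so the mole ratios apply directly to partial pressures at 487 °C.
P(O2) required for 785 kPa of NO = (1/2) × 785 = 392.5 kPa; available 830 kPa, so NO is limiting.
P(O2) remaining = 830 − (1/2) × 785 = 437.5 kPa
P(gaseous products) = (2)/2 × 785 = 785.0 kPa
P_total at 487 °C = 437.5 + 785.0 = 1222 kPa

1220 kPa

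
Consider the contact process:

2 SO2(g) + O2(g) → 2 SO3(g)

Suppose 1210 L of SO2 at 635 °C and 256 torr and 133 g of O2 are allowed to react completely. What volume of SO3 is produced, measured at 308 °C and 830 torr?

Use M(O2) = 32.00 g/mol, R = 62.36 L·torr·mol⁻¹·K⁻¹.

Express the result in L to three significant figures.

239 L

n(SO2) = PV/RT = (256 × 1210) / (62.36 × 908.15) = 5.470 mol
n(O2) = 133 / 32.00 = 4.156 mol
For 5.470 mol SO2, stoichiometry requires (1/2) × 5.470 = 2.735 mol O2; 4.156 mol is available, so SO2 is limiting.
n(SO3) = (2/2) × 5.470 = 5.470 mol
V(SO3) = nRT/P = 5.470 × 62.36 × 581.15 / 830 = 238.8 L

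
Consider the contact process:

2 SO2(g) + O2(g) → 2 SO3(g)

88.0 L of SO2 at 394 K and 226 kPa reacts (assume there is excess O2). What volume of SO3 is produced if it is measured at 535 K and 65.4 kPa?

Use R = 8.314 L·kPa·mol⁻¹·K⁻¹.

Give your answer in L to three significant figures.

413 L

n(SO2) = PV/RT = (226 × 88.0) / (8.314 × 394) = 6.071 mol
n(SO3) = (2/2) × 6.071 = 6.071 mol
V = nRT/P = 6.071 × 8.314 × 535 / 65.4 = 412.9 L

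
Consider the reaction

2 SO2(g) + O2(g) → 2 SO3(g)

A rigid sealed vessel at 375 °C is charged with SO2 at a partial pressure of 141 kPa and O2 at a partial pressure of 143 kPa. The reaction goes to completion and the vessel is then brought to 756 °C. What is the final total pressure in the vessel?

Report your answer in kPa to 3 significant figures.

At constant V, partial pressures at 375 °C are proportional to moles, so apply stoichiometry directly to pressures.
P(O2) required for 141 kPa of SO2 = (1/2) × 141 = 70.50 kPa; available 143 kPa, so SO2 is limiting.
P(O2) remaining = 143 − (1/2) × 141 = 72.50 kPa
P(gaseous products) = (2)/2 × 141 = 141.0 kPa
P_total at 375 °C = 72.50 + 141.0 = 213.5 kPa
Scaling to 756 °C: P = 213.5 × 1029.15/648.15 = 339.0 kPa

339 kPa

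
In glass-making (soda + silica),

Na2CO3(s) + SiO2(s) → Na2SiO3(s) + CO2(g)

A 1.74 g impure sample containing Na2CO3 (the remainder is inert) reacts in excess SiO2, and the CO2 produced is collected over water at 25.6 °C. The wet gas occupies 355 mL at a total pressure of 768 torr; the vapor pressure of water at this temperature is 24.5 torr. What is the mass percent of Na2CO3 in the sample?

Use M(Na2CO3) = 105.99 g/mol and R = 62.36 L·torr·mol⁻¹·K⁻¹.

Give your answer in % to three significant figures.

P(CO2) = 768 − 24.5 = 743.5 torr
n(CO2) = PV/RT = (743.5 × 0.3550) / (62.36 × 298.75) = 0.01417 mol
n(Na2CO3) = (1/1) × 0.01417 = 0.01417 mol
m(Na2CO3) = 0.01417 × 105.99 = 1.502 g
%Na2CO3 = 1.502 / 1.74 × 100 = 86.32%

86.3 %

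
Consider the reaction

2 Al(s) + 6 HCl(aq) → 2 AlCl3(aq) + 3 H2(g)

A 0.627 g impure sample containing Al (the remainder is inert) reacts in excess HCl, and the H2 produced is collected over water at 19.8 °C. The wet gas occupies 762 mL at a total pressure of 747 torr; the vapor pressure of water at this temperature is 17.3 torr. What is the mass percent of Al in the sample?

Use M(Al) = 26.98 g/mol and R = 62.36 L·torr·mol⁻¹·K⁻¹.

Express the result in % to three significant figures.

P(H2) = 747 − 17.3 = 729.7 torr
n(H2) = PV/RT = (729.7 × 0.7620) / (62.36 × 292.95) = 0.03044 mol
n(Al) = (2/3) × 0.03044 = 0.02029 mol
m(Al) = 0.02029 × 26.98 = 0.5474 g
%Al = 0.5474 / 0.627 × 100 = 87.30%

87.3 %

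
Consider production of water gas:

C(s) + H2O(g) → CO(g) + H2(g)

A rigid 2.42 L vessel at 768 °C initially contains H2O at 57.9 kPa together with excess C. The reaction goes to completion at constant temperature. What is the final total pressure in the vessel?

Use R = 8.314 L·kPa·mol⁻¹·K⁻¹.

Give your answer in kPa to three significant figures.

At constant T and V, P ∝ n(gas): 1 mol gas → 2 mol gas.
P_final = (2/1) × 57.9 = 115.8 kPa

116 kPa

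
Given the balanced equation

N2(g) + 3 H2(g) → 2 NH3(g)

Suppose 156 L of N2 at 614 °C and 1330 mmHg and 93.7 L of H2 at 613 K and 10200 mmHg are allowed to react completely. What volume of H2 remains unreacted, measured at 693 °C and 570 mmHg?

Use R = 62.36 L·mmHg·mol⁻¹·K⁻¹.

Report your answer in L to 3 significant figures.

1450 L

n(N2) = PV/RT = (1330 × 156) / (62.36 × 887.15) = 3.750 mol
n(H2) = PV/RT = (10200 × 93.7) / (62.36 × 613) = 25.00 mol
For 3.750 mol N2, stoichiometry requires (3/1) × 3.750 = 11.25 mol H2; 25.00 mol is available, so N2 is limiting.
n(H2) consumed = (3/1) × 3.750 = 11.25 mol; remaining = 25.00 − 11.25 = 13.75 mol
V(H2) = nRT/P = 13.75 × 62.36 × 966.15 / 570 = 1453 L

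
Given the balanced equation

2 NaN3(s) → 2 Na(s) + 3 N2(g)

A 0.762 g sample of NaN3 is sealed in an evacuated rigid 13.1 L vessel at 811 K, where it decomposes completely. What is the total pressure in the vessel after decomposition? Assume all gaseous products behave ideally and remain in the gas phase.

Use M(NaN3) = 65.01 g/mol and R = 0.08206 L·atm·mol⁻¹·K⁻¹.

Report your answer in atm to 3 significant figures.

n(NaN3) = 0.762 / 65.01 = 0.01172 mol
n(gas produced) = (3/2) × 0.01172 = 0.01758 mol
P = nRT/V = 0.01758 × 0.08206 × 811 / 13.1 = 0.08931 atm

0.0893 atm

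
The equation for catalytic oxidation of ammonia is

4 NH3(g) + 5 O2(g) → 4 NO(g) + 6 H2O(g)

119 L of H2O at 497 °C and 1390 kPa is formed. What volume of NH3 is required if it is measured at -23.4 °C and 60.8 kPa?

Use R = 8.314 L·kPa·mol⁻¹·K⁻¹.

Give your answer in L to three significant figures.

n(H2O) = PV/RT = (1390 × 119) / (8.314 × 770.15) = 25.83 mol
n(NH3) = (4/6) × 25.83 = 17.22 mol
V = nRT/P = 17.22 × 8.314 × 249.75 / 60.8 = 588.1 L

588 L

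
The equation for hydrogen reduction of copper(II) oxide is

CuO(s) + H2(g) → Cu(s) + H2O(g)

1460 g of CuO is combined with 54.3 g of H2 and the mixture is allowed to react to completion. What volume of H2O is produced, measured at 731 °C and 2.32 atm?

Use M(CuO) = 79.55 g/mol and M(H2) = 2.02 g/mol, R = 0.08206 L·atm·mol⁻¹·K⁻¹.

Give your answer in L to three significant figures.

652 L

n(CuO) = 1460 / 79.55 = 18.35 mol
n(H2) = 54.3 / 2.02 = 26.88 mol
For 18.35 mol CuO, stoichiometry requires (1/1) × 18.35 = 18.35 mol H2; 26.88 mol is available, so CuO is limiting.
n(H2O) = (1/1) × 18.35 = 18.35 mol
V(H2O) = nRT/P = 18.35 × 0.08206 × 1004.15 / 2.32 = 651.7 L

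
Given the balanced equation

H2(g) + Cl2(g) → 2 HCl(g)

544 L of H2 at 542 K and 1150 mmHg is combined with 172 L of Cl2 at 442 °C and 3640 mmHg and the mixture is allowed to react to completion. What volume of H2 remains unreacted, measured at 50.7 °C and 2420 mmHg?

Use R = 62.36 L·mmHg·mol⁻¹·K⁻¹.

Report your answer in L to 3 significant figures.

37.3 L

n(H2) = PV/RT = (1150 × 544) / (62.36 × 542) = 18.51 mol
n(Cl2) = PV/RT = (3640 × 172) / (62.36 × 715.15) = 14.04 mol
For 18.51 mol H2, stoichiometry requires (1/1) × 18.51 = 18.51 mol Cl2; 14.04 mol is available, so Cl2 is limiting.
n(H2) consumed = (1/1) × 14.04 = 14.04 mol; remaining = 18.51 − 14.04 = 4.470 mol
V(H2) = nRT/P = 4.470 × 62.36 × 323.85 / 2420 = 37.30 L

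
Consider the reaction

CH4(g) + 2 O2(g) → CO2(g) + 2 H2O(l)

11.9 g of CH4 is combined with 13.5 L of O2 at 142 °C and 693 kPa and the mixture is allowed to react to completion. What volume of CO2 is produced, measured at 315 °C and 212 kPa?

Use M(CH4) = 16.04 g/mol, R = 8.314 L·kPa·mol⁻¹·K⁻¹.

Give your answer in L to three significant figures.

17.1 L

n(CH4) = 11.9 / 16.04 = 0.7419 mol
n(O2) = PV/RT = (693 × 13.5) / (8.314 × 415.15) = 2.711 mol
For 0.7419 mol CH4, stoichiometry requires (2/1) × 0.7419 = 1.484 mol O2; 2.711 mol is available, so CH4 is limiting.
n(CO2) = (1/1) × 0.7419 = 0.7419 mol
V(CO2) = nRT/P = 0.7419 × 8.314 × 588.15 / 212 = 17.11 L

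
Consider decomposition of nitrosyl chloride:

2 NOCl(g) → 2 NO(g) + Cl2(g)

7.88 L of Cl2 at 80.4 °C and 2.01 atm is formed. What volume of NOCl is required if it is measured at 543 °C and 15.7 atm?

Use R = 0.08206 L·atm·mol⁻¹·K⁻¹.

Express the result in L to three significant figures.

4.66 L

n(Cl2) = PV/RT = (2.01 × 7.88) / (0.08206 × 353.55) = 0.5459 mol
n(NOCl) = (2/1) × 0.5459 = 1.092 mol
V = nRT/P = 1.092 × 0.08206 × 816.15 / 15.7 = 4.658 L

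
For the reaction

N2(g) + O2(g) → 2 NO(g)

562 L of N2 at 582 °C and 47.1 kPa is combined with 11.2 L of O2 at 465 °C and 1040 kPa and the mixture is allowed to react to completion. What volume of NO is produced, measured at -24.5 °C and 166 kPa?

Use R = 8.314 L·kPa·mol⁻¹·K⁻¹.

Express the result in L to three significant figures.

n(N2) = PV/RT = (47.1 × 562) / (8.314 × 855.15) = 3.723 mol
n(O2) = PV/RT = (1040 × 11.2) / (8.314 × 738.15) = 1.898 mol
For 3.723 mol N2, stoichiometry requires (1/1) × 3.723 = 3.723 mol O2; 1.898 mol is available, so O2 is limiting.
n(NO) = (2/1) × 1.898 = 3.796 mol
V(NO) = nRT/P = 3.796 × 8.314 × 248.65 / 166 = 47.27 L

47.3 L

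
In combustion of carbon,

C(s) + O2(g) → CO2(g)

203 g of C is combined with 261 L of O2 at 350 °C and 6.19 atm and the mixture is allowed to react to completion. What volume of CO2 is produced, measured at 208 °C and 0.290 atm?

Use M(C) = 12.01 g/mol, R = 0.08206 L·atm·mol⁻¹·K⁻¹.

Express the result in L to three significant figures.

n(C) = 203 / 12.01 = 16.90 mol
n(O2) = PV/RT = (6.19 × 261) / (0.08206 × 623.15) = 31.59 mol
For 16.90 mol C, stoichiometry requires (1/1) × 16.90 = 16.90 mol O2; 31.59 mol is available, so C is limiting.
n(CO2) = (1/1) × 16.90 = 16.90 mol
V(CO2) = nRT/P = 16.90 × 0.08206 × 481.15 / 0.290 = 2301 L

2300 L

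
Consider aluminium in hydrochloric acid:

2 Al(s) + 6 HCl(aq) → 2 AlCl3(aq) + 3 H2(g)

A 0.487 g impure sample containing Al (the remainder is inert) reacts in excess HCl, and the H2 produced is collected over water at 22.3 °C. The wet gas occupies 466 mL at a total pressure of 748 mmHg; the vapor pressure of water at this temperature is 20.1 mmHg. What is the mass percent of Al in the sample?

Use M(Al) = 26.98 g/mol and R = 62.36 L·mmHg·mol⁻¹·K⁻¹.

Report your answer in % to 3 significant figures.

68.0 %

P(H2) = 748 − 20.1 = 727.9 mmHg
n(H2) = PV/RT = (727.9 × 0.4660) / (62.36 × 295.45) = 0.01841 mol
n(Al) = (2/3) × 0.01841 = 0.01227 mol
m(Al) = 0.01227 × 26.98 = 0.3310 g
%Al = 0.3310 / 0.487 × 100 = 67.97%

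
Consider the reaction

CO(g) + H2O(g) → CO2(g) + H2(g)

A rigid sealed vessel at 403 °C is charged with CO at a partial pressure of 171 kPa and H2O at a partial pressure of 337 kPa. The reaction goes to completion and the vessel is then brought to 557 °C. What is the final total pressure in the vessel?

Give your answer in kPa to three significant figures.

With V and T fixed, P_i ∝ n_i, so the mole ratios apply directly to partial pressures at 403 °C.
P(H2O) required for 171 kPa of CO = (1/1) × 171 = 171.0 kPa; available 337 kPa, so CO is limiting.
P(H2O) remaining = 337 − (1/1) × 171 = 166.0 kPa
P(gaseous products) = (1+1)/1 × 171 = 342.0 kPa
P_total at 403 °C = 166.0 + 342.0 = 508.0 kPa
Scaling to 557 °C: P = 508.0 × 830.15/676.15 = 623.7 kPa

624 kPa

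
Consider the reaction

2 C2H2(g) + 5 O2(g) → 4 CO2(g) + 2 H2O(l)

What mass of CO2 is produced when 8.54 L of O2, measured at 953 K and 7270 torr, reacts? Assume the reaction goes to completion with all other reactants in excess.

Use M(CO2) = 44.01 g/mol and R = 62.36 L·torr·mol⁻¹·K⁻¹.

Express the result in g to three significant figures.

36.8 g

n(O2) = PV/RT = (7270 × 8.54) / (62.36 × 953) = 1.045 mol
n(CO2) = (4/5) × 1.045 = 0.8360 mol
m(CO2) = 0.8360 × 44.01 = 36.79 g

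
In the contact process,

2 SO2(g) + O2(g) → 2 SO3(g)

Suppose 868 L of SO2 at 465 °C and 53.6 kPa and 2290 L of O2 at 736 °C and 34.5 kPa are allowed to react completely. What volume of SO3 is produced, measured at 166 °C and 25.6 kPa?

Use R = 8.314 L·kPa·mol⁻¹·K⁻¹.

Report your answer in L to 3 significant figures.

n(SO2) = PV/RT = (53.6 × 868) / (8.314 × 738.15) = 7.581 mol
n(O2) = PV/RT = (34.5 × 2290) / (8.314 × 1009.15) = 9.416 mol
For 7.581 mol SO2, stoichiometry requires (1/2) × 7.581 = 3.791 mol O2; 9.416 mol is available, so SO2 is limiting.
n(SO3) = (2/2) × 7.581 = 7.581 mol
V(SO3) = nRT/P = 7.581 × 8.314 × 439.15 / 25.6 = 1081 L

1080 L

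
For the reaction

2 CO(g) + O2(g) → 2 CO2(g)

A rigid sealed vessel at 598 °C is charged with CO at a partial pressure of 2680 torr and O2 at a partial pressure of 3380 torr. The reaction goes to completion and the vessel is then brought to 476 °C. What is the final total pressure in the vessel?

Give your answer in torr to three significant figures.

With V and T fixed, P_i ∝ n_i, so the mole ratios apply directly to partial pressures at 598 °C.
P(O2) required for 2680 torr of CO = (1/2) × 2680 = 1340 torr; available 3380 torr, so CO is limiting.
P(O2) remaining = 3380 − (1/2) × 2680 = 2040 torr
P(gaseous products) = (2)/2 × 2680 = 2680 torr
P_total at 598 °C = 2040 + 2680 = 4720 torr
Scaling to 476 °C: P = 4720 × 749.15/871.15 = 4059 torr

4060 torr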